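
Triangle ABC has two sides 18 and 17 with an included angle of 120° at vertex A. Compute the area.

When two sides and the included angle are known, the area formula is (1/2)ab sin(C).
The height from one side to the opposite vertex is 17 sin(120°) = 17*sqrt(3)/2.
Area = (1/2) * 18 * 17*sqrt(3)/2 = 153*sqrt(3)/2.

153*sqrt(3)/2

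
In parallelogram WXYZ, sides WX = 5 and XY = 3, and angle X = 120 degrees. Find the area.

Area = 5 * 3 * sin(120°) = 15 * sqrt(3)/2 = 15*sqrt(3)/2

15*sqrt(3)/2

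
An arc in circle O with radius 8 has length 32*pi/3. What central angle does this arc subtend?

θ = 360 × 32*pi/3 / (2π × 8) = 240° (rearranging arc length formula).

240°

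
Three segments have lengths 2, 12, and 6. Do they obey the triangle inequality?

No.
The triangle inequality is violated: 2 + 6 = 8 ≤ 12.
These lengths cannot form a triangle.

No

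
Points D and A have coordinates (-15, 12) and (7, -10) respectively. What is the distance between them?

d = sqrt((7 - -15)^2 + (-10 - 12)^2)
d = sqrt(22^2 + -22^2)
d = sqrt(484 + 484)
d = sqrt(968) = 22*sqrt(2)

22*sqrt(2)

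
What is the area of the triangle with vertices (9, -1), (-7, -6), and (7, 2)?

The Shoelace formula computes the area from vertex coordinates by summing cross products.
For vertices (9,-1), (-7,-6), (7,2):
Signed sum = 9*-6 - -7*-1 + -7*2 - 7*-6 + 7*-1 - 9*2
= -61 + 28 + -25 = -58
Area = (1/2)|-58| = 29.

29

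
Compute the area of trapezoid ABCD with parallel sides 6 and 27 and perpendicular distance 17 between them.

A trapezoid's area equals the midsegment times the height.
The midsegment is (6 + 27) / 2 = 33/2.
Area = 33/2 * 17 = 561/2.

561/2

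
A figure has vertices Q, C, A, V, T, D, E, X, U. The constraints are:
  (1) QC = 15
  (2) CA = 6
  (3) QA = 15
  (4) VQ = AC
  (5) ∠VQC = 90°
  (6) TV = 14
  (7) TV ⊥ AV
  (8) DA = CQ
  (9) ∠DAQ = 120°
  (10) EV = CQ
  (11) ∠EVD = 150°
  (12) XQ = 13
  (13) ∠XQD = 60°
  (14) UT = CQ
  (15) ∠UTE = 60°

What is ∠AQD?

From the given relations: DA = CQ = 15.
Step 1: By the law of cosines on triangle QAD: QD² = 15² + 15² − 2·15·15·cos(120°) = 675, so QD = 15·√3.
Step 2: By the inverse law of cosines on triangle AQD: cos(∠AQD) = (15² + (15·√3)² − 15²) / (2·15·15·√3) = 675/779.42 = 0.866, so ∠AQD = 30°.

Therefore, the measure of angle ∠AQD = 30°.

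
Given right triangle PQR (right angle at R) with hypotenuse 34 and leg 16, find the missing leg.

Rearranging the Pythagorean theorem to solve for the unknown leg:
leg^2 = hypotenuse^2 - known_leg^2 = 1156 - 256 = 900
leg = sqrt(900) = 30.

30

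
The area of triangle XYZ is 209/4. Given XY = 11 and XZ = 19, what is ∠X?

From the SAS area formula Area = (1/2)ab sin(C), rearranging gives sin(C) = 2*Area/(ab).
sin(C) = 2 * 209/4 / (209) = 1/2.
Therefore C = arcsin(1/2) = 30°.
Since sin(180° - C) = sin(C), the obtuse angle 150° gives the same area, so C = 30° or C = 150°.

30° or 150°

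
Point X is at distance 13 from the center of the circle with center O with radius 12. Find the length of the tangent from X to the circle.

tangent = √(d² - r²) = √(13² - 12²) = √(169 - 144) = √25 = 5

5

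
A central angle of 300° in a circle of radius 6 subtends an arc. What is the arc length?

Arc length = 2π(6)(5/6) = 10*pi

10*pi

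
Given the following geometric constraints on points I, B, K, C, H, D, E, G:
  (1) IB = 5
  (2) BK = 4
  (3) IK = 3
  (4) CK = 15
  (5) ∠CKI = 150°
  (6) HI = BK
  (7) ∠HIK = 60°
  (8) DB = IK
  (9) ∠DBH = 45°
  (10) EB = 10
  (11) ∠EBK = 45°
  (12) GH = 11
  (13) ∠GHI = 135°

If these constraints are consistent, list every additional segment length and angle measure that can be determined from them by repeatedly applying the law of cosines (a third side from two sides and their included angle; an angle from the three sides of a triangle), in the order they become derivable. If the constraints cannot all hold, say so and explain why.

The constraints are consistent. Derivable facts, in order:
After 1 step:
- IC ≈ 17.66
- IG ≈ 14.11
- KE ≈ 7.71
- KH = √13
- ∠BIK = 53.13°
- ∠BKI = 90°
- ∠IBK = 36.87°
After 2 steps:
- ∠BEK = 21.52°
- ∠BKE = 113.48°
- ∠CIK = 25.13°
- ∠GIH = 33.44°
- ∠HGI = 11.56°
- ∠HKI = 73.9°
- ∠ICK = 4.87°
- ∠IHK = 46.1°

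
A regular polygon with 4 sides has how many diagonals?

Each of the 4 vertices connects to 1 non-adjacent vertices via diagonals.
Total connections = 4 × 1 = 4, but each diagonal is counted twice.
Number of diagonals = 4 / 2 = 2.

2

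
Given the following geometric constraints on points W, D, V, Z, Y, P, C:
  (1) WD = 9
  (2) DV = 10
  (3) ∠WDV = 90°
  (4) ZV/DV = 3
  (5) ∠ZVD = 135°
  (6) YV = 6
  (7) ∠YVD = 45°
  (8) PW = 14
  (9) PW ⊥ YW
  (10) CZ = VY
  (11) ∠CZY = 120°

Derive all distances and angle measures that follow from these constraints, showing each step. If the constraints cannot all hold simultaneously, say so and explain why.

The constraints are consistent.

From the given relations:
  ZV = 3·DV = 3·10 = 30
  CZ = VY = 6

Step 1: From WD = 9, DV = 10, and ∠WDV = 90°, by the law of cosines:
  WV² = WD² + DV² - 2·WD·DV·cos(90°) = 81 + 100 - 0 = 181
  WV = √181

Step 2: From DV = 10, VZ = 30, and ∠DVZ = 135°, by the law of cosines:
  DZ² = DV² + VZ² - 2·DV·VZ·cos(135°) = 100 + 900 + 424.3 = 1424
  DZ ≈ 37.74

Step 3: From DV = 10, VY = 6, and ∠DVY = 45°, by the law of cosines:
  DY² = DV² + VY² - 2·DV·VY·cos(45°) = 100 + 36 - 84.85 = 51.15
  DY ≈ 7.15

Step 4: From WD = 9, WV = √181, DV = 10, by the inverse law of cosines:
  cos(∠DWV) = (WD² + WV² - DV²) / (2·WD·WV)
  ∠DWV = 48.01°

Step 5: From DV = 10, DY = 7.15, VY = 6, by the inverse law of cosines:
  cos(∠VDY) = (DV² + DY² - VY²) / (2·DV·DY)
  ∠VDY = 36.39°

Step 6: From DV = 10, DZ = 37.74, VZ = 30, by the inverse law of cosines:
  cos(∠VDZ) = (DV² + DZ² - VZ²) / (2·DV·DZ)
  ∠VDZ = 34.2°

Step 7: From VD = 10, VW = √181, DW = 9, by the inverse law of cosines:
  cos(∠DVW) = (VD² + VW² - DW²) / (2·VD·VW)
  ∠DVW = 41.99°

Step 8: From ZD = 37.74, ZV = 30, DV = 10, by the inverse law of cosines:
  cos(∠DZV) = (ZD² + ZV² - DV²) / (2·ZD·ZV)
  ∠DZV = 10.8°

Step 9: From YD = 7.15, YV = 6, DV = 10, by the inverse law of cosines:
  cos(∠DYV) = (YD² + YV² - DV²) / (2·YD·YV)
  ∠DYV = 98.61°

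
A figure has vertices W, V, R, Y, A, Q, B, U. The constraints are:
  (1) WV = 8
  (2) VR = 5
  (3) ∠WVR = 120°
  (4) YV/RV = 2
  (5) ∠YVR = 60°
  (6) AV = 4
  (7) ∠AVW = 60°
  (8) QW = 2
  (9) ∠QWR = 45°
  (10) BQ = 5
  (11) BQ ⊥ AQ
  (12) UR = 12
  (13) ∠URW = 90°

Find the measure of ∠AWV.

Step 1: By the law of cosines on triangle WVA: WA² = 8² + 4² − 2·8·4·cos(60°) = 48, so WA = 4·√3.
Step 2: By the inverse law of cosines on triangle AWV: cos(∠AWV) = ((4·√3)² + 8² − 4²) / (2·4·√3·8) = 96/110.85 = 0.866, so ∠AWV = 30°.

Therefore, the measure of angle ∠AWV = 30°.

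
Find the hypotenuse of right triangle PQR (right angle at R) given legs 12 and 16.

PQ = sqrt(12^2 + 16^2) = sqrt(400) = 20

20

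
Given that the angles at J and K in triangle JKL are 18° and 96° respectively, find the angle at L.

The interior angles sum to 180°: angle L = 180 - 18 - 96 = 66°.
The triangle is obtuse (angles 18°, 96°, 66°).

66 degrees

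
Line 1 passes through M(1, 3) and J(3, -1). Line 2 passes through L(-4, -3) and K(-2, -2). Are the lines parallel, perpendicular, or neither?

Slope of line 1: m1 = (-1 - 3)/(3 - 1) = -4/2 = -2
Slope of line 2: m2 = (-2 - -3)/(-2 - -4) = 1/2 = 1/2
Two lines are perpendicular when the product of their slopes is -1 (negative reciprocals).
m1 * m2 = (-2) * (1/2) = -1, confirming perpendicularity.

Perpendicular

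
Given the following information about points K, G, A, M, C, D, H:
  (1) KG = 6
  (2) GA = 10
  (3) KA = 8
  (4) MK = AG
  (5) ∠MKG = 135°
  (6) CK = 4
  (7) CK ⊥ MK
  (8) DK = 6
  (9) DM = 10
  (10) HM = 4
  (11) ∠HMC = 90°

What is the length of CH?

From the given relations: MK = AG = 10.
Step 1: By the law of cosines on triangle CKM: CM² = 4² + 10² − 2·4·10·cos(90°) = 116, so CM = 2·√29.
Step 2: By the law of cosines on triangle CMH: CH² = (2·√29)² + 4² − 2·2·√29·4·cos(90°) = 132, so CH = 2·√33.

Therefore, the length of CH = 2·√33.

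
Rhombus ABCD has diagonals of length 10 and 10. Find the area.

The diagonals of a rhombus divide it into four right triangles.
Each triangle has legs 10/ 2 = 5 and 10/2 = 5, so each has area (1/2)*5*5 = 25/2.
Four such triangles give total area = (d1 * d2) / 2 = 50.

50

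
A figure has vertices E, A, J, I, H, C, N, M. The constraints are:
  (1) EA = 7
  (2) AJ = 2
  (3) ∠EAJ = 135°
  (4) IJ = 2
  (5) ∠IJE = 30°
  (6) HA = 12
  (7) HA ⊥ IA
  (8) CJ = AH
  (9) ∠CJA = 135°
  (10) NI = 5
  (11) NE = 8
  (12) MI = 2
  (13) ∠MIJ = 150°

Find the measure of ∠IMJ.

Step 1: By the law of cosines on triangle MIJ: MJ² = 2² + 2² − 2·2·2·cos(150°) = 14.93, so MJ ≈ 3.86.
Step 2: By the inverse law of cosines on triangle IMJ: cos(∠IMJ) = (2² + 3.86² − 2²) / (2·2·3.86) = 14.93/15.45 = 0.9659, so ∠IMJ = 15°.

Therefore, the measure of angle ∠IMJ = 15°.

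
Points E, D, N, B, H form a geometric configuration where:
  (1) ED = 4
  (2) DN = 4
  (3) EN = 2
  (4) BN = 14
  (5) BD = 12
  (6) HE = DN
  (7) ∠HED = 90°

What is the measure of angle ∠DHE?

From the given relations: HE = DN = 4.
Step 1: By the law of cosines on triangle HED: HD² = 4² + 4² − 2·4·4·cos(90°) = 32, so HD = 4·√2.
Step 2: By the inverse law of cosines on triangle DHE: cos(∠DHE) = ((4·√2)² + 4² − 4²) / (2·4·√2·4) = 32/45.25 = 0.7071, so ∠DHE = 45°.

Therefore, the measure of angle ∠DHE = 45°.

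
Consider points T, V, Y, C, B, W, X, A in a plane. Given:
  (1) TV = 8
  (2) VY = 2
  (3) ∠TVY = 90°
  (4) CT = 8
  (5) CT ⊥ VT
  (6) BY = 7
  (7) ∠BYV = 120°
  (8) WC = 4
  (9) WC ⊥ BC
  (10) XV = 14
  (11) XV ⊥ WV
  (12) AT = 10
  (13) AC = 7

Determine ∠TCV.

Step 1: By the law of cosines on triangle CTV: CV² = 8² + 8² − 2·8·8·cos(90°) = 128, so CV = 8·√2.
Step 2: By the inverse law of cosines on triangle TCV: cos(∠TCV) = (8² + (8·√2)² − 8²) / (2·8·8·√2) = 128/181.02 = 0.7071, so ∠TCV = 45°.

Therefore, the measure of angle ∠TCV = 45°.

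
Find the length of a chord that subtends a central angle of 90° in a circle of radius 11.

Chord length = 2r sin(θ/2)
= 2 × 11 × sin(90°/2)
= 2 × 11 × sin(45°)
= 11*sqrt(2)

11*sqrt(2)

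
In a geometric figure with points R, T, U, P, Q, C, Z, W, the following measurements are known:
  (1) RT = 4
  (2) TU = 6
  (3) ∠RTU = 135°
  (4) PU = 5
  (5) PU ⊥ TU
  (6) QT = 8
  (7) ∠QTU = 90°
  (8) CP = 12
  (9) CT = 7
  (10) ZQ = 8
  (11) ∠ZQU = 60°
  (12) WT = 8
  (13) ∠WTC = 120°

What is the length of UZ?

Step 1: By the law of cosines on triangle UTQ: UQ² = 6² + 8² − 2·6·8·cos(90°) = 100, so UQ = 10.
Step 2: By the law of cosines on triangle UQZ: UZ² = 10² + 8² − 2·10·8·cos(60°) = 84, so UZ = 2·√21.

Therefore, the length of UZ = 2·√21.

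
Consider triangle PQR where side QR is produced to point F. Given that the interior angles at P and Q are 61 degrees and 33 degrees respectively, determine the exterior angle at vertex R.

By the exterior angle theorem, an exterior angle of a triangle equals the sum of the two remote interior angles.
Exterior angle = angle P + angle Q
Exterior angle = 61 + 33 = 94 degrees

94 degrees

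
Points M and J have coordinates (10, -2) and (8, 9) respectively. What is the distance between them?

The horizontal distance is |8 - 10| = 2 and the vertical distance is |9 - -2| = 11.
By the Pythagorean theorem, d = sqrt(2^2 + 11^2) = sqrt(125) = 5*sqrt(5).

5*sqrt(5)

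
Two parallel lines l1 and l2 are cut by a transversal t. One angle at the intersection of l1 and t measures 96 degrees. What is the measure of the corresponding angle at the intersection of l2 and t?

Corresponding angles are equal: 96 degrees.

96 degrees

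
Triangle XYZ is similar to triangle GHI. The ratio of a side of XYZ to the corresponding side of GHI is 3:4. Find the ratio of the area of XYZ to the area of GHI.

The ratio of areas of similar triangles equals the square of the side ratio.
Side ratio = 3:4
Area ratio = (3/4)^2 = 9/16 = 9:16

9:16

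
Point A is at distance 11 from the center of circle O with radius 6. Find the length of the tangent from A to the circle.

Let T be the point of tangency. Then OT ⊥ AT (radius ⊥ tangent).
In right triangle OTA: OA² = OT² + AT²
11² = 6² + AT²
AT² = 85, AT = sqrt(85)

sqrt(85)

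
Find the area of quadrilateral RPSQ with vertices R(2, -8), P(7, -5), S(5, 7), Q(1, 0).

The Shoelace formula works by pairing each vertex with the next (cycling back to the first).
For each pair, compute x_i*y_(i+1) - x_(i+1)*y_i:
  (2*-5 - 7*-8) = 46
  (7*7 - 5*-5) = 74
  (5*0 - 1*7) = -7
  (1*-8 - 2*0) = -8
Taking half the absolute value of the total: Area = (1/2)(105) = 105/2.

105/2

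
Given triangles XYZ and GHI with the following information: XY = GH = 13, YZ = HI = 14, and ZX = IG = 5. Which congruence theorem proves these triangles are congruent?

The given information matches SSS: All three pairs of corresponding sides are equal (Side-Side-Side).

SSS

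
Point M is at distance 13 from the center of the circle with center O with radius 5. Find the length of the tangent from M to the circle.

The tangent, radius, and line from the external point to the center form a right triangle.
The right angle is where the tangent meets the radius.
By the Pythagorean theorem: tangent² + 5² = 13²
tangent² = 169 - 25 = 144
tangent = 12

12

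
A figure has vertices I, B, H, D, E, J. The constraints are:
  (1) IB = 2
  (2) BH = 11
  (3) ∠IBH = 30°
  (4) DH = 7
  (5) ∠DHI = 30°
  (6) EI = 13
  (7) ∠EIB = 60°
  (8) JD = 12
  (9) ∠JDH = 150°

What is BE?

Step 1: By the law of cosines on triangle BIE: BE² = 2² + 13² − 2·2·13·cos(60°) = 147, so BE = 7·√3.

Therefore, the length of BE = 7·√3.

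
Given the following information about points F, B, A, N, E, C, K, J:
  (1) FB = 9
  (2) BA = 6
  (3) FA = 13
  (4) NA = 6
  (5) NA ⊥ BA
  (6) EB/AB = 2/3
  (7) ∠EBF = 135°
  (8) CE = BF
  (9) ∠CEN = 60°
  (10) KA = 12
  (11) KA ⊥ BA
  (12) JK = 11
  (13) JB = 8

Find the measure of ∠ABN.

Step 1: By the law of cosines on triangle BAN: BN² = 6² + 6² − 2·6·6·cos(90°) = 72, so BN = 6·√2.
Step 2: By the inverse law of cosines on triangle ABN: cos(∠ABN) = (6² + (6·√2)² − 6²) / (2·6·6·√2) = 72/101.82 = 0.7071, so ∠ABN = 45°.

Therefore, the measure of angle ∠ABN = 45°.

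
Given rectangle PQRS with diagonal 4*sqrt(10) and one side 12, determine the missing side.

b = sqrt(d^2 - a^2) = sqrt(160 - 144) = sqrt(16) = 4

4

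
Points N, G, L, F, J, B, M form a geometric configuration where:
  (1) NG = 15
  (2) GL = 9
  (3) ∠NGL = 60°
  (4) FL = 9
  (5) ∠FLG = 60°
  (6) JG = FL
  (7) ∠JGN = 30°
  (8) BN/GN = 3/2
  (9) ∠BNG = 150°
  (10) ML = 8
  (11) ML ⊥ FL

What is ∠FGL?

Step 1: By the law of cosines on triangle GLF: GF² = 9² + 9² − 2·9·9·cos(60°) = 81, so GF = 9.
Step 2: By the inverse law of cosines on triangle FGL: cos(∠FGL) = (9² + 9² − 9²) / (2·9·9) = 81/162 = 0.5, so ∠FGL = 60°.

Therefore, the measure of angle ∠FGL = 60°.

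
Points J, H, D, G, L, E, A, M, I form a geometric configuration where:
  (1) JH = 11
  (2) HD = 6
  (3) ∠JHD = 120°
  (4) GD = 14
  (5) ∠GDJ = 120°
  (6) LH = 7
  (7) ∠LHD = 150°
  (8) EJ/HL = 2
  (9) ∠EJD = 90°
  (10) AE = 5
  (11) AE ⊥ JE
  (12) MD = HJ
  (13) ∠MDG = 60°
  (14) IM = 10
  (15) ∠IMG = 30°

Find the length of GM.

From the given relations: MD = HJ = 11.
Step 1: By the law of cosines on triangle GDM: GM² = 14² + 11² − 2·14·11·cos(60°) = 163, so GM = √163.

Therefore, the length of GM = √163.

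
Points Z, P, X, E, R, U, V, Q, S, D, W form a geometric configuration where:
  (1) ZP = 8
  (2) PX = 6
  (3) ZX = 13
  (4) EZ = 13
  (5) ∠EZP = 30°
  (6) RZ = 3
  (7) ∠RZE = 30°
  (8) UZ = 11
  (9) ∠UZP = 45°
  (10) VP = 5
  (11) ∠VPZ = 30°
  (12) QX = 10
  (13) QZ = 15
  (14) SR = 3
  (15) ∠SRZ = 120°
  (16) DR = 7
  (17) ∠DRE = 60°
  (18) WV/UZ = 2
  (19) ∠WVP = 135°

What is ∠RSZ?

Step 1: By the law of cosines on triangle SRZ: SZ² = 3² + 3² − 2·3·3·cos(120°) = 27, so SZ = 3·√3.
Step 2: By the inverse law of cosines on triangle RSZ: cos(∠RSZ) = (3² + (3·√3)² − 3²) / (2·3·3·√3) = 27/31.18 = 0.866, so ∠RSZ = 30°.

Therefore, the measure of angle ∠RSZ = 30°.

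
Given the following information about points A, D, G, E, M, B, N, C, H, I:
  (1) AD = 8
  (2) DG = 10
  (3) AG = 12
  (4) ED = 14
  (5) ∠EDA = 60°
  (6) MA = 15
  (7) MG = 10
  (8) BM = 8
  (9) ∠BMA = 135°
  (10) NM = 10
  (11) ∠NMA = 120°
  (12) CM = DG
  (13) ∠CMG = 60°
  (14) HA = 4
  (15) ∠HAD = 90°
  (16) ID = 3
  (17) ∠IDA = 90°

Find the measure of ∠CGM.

From the given relations: CM = DG = 10.
Step 1: By the law of cosines on triangle GMC: GC² = 10² + 10² − 2·10·10·cos(60°) = 100, so GC = 10.
Step 2: By the inverse law of cosines on triangle CGM: cos(∠CGM) = (10² + 10² − 10²) / (2·10·10) = 100/200 = 0.5, so ∠CGM = 60°.

Therefore, the measure of angle ∠CGM = 60°.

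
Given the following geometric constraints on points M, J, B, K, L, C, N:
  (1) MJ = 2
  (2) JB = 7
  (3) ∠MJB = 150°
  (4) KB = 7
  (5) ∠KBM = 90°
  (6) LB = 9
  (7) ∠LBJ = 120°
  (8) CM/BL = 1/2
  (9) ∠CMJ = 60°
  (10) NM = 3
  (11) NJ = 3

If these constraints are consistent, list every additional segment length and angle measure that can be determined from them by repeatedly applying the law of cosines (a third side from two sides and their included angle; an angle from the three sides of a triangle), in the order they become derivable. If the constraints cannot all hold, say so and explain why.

The constraints are consistent. Derivable facts, in order:
After 1 step:
- JC ≈ 3.91
- JL = √193
- MB ≈ 8.79
- ∠JMN = 70.53°
- ∠JNM = 38.94°
- ∠MJN = 70.53°
After 2 steps:
- MK ≈ 11.24
- ∠BJL = 34.13°
- ∠BLJ = 25.87°
- ∠BMJ = 23.47°
- ∠CJM = 93.67°
- ∠JBM = 6.53°
- ∠JCM = 26.33°
After 3 steps:
- ∠BKM = 51.46°
- ∠BMK = 38.54°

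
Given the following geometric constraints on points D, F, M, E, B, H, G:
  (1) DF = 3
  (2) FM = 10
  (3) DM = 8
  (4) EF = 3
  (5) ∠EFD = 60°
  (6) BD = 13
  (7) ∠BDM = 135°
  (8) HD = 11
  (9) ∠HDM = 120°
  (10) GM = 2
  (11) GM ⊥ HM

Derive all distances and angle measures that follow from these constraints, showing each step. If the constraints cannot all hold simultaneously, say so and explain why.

The constraints are consistent.

Step 1: From DF = 3, FE = 3, and ∠DFE = 60°, by the law of cosines:
  DE² = DF² + FE² - 2·DF·FE·cos(60°) = 9 + 9 - 9 = 9
  DE = 3

Step 2: From MD = 8, DB = 13, and ∠MDB = 135°, by the law of cosines:
  MB² = MD² + DB² - 2·MD·DB·cos(135°) = 64 + 169 + 147.1 = 380.1
  MB ≈ 19.5

Step 3: From MD = 8, DH = 11, and ∠MDH = 120°, by the law of cosines:
  MH² = MD² + DH² - 2·MD·DH·cos(120°) = 64 + 121 + 88 = 273
  MH ≈ 16.52

Step 4: From DF = 3, DM = 8, FM = 10, by the inverse law of cosines:
  cos(∠FDM) = (DF² + DM² - FM²) / (2·DF·DM)
  ∠FDM = 124.23°

Step 5: From FD = 3, FM = 10, DM = 8, by the inverse law of cosines:
  cos(∠DFM) = (FD² + FM² - DM²) / (2·FD·FM)
  ∠DFM = 41.41°

Step 6: From MD = 8, MF = 10, DF = 3, by the inverse law of cosines:
  cos(∠DMF) = (MD² + MF² - DF²) / (2·MD·MF)
  ∠DMF = 14.36°

Step 7: From HM = 16.52, MG = 2, and ∠HMG = 90°, by the law of cosines:
  HG² = HM² + MG² - 2·HM·MG·cos(90°) = 273 + 4 - 0 = 277
  HG ≈ 16.64

Step 8: From DE = 3, DF = 3, EF = 3, by the inverse law of cosines:
  cos(∠EDF) = (DE² + DF² - EF²) / (2·DE·DF)
  ∠EDF = 60°

Step 9: From MB = 19.5, MD = 8, BD = 13, by the inverse law of cosines:
  cos(∠BMD) = (MB² + MD² - BD²) / (2·MB·MD)
  ∠BMD = 28.13°

Step 10: From MD = 8, MH = 16.52, DH = 11, by the inverse law of cosines:
  cos(∠DMH) = (MD² + MH² - DH²) / (2·MD·MH)
  ∠DMH = 35.21°

Step 11: From ED = 3, EF = 3, DF = 3, by the inverse law of cosines:
  cos(∠DEF) = (ED² + EF² - DF²) / (2·ED·EF)
  ∠DEF = 60°

Step 12: From BD = 13, BM = 19.5, DM = 8, by the inverse law of cosines:
  cos(∠DBM) = (BD² + BM² - DM²) / (2·BD·BM)
  ∠DBM = 16.87°

Step 13: From HD = 11, HM = 16.52, DM = 8, by the inverse law of cosines:
  cos(∠DHM) = (HD² + HM² - DM²) / (2·HD·HM)
  ∠DHM = 24.79°

Step 14: From HG = 16.64, HM = 16.52, GM = 2, by the inverse law of cosines:
  cos(∠GHM) = (HG² + HM² - GM²) / (2·HG·HM)
  ∠GHM = 6.9°

Step 15: From GH = 16.64, GM = 2, HM = 16.52, by the inverse law of cosines:
  cos(∠HGM) = (GH² + GM² - HM²) / (2·GH·GM)
  ∠HGM = 83.1°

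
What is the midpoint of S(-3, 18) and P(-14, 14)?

M = ((x₁ + x₂)/2, (y₁ + y₂)/2)
= ((-3 + -14)/2, (18 + 14)/2)
= (-17/2, 32/2) = (-17/2, 16)

(-17/2, 16)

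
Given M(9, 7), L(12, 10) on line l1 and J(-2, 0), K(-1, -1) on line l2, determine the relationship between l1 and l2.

Slope of line 1: m1 = (10 - 7)/(12 - 9) = 3/3 = 1
Slope of line 2: m2 = (-1 - 0)/(-1 - -2) = -1/1 = -1
m1 * m2 = (1) * (-1) = -1 = -1, so the lines are perpendicular.

Perpendicular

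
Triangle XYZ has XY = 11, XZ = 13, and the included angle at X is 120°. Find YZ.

By the law of cosines: YZ^2 = XY^2 + XZ^2 - 2*XY*XZ*cos(X)
YZ^2 = 11^2 + 13^2 - 2*11*13*cos(120°)
YZ^2 = 121 + 169 - 286*(-1/2)
YZ^2 = 433
YZ = sqrt(433)

sqrt(433)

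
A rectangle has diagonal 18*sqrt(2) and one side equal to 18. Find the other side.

b = sqrt(d^2 - a^2) = sqrt(648 - 324) = sqrt(324) = 18

18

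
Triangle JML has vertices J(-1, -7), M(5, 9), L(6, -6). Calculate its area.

The Shoelace formula computes the area from vertex coordinates by summing cross products.
For vertices (-1,-7), (5,9), (6,-6):
Signed sum = -1*9 - 5*-7 + 5*-6 - 6*9 + 6*-7 - -1*-6
= 26 + -84 + -48 = -106
Area = (1/2)|-106| = 53.

53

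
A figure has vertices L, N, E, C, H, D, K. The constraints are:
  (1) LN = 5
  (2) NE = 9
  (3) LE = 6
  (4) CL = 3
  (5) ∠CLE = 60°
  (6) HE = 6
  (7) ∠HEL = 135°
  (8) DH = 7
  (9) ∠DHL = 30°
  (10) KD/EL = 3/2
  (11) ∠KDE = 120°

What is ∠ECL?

Step 1: By the law of cosines on triangle CLE: CE² = 3² + 6² − 2·3·6·cos(60°) = 27, so CE = 3·√3.
Step 2: By the inverse law of cosines on triangle ECL: cos(∠ECL) = ((3·√3)² + 3² − 6²) / (2·3·√3·3) = 0/31.18 = 0, so ∠ECL = 90°.

Therefore, the measure of angle ∠ECL = 90°.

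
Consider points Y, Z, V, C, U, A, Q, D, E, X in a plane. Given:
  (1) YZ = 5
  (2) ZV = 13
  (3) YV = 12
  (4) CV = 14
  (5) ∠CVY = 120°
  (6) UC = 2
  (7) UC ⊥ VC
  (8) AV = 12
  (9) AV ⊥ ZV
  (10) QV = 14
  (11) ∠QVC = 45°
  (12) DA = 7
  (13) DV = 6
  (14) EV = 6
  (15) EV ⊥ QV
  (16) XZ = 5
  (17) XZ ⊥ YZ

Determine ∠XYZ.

Step 1: By the law of cosines on triangle YZX: YX² = 5² + 5² − 2·5·5·cos(90°) = 50, so YX = 5·√2.
Step 2: By the inverse law of cosines on triangle XYZ: cos(∠XYZ) = ((5·√2)² + 5² − 5²) / (2·5·√2·5) = 50/70.71 = 0.7071, so ∠XYZ = 45°.

Therefore, the measure of angle ∠XYZ = 45°.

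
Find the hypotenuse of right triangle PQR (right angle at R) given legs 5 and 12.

By the Pythagorean theorem: PQ^2 = PR^2 + QR^2
PQ^2 = 5^2 + 12^2 = 25 + 144 = 169
PQ = sqrt(169) = 13

13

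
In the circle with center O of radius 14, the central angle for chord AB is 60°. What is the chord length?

Chord = 2(14) sin(30°) = 14

14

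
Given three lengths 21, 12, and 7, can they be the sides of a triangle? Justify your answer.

No.
The triangle inequality is violated: 12 + 7 = 19 ≤ 21.
These lengths cannot form a triangle.

No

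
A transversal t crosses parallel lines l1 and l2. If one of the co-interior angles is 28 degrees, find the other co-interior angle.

Co-interior angles sum to 180: 180 - 28 = 152 degrees.

152 degrees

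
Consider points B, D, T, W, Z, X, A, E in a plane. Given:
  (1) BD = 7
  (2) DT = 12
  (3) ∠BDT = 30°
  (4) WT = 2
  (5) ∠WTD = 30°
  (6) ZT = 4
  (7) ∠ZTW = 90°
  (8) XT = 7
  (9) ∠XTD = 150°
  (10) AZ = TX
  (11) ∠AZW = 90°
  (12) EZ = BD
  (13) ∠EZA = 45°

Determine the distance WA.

From the given relations: AZ = TX = 7.
Step 1: By the law of cosines on triangle ZTW: ZW² = 4² + 2² − 2·4·2·cos(90°) = 20, so ZW = 2·√5.
Step 2: By the law of cosines on triangle WZA: WA² = (2·√5)² + 7² − 2·2·√5·7·cos(90°) = 69, so WA = √69.

Therefore, the length of WA = √69.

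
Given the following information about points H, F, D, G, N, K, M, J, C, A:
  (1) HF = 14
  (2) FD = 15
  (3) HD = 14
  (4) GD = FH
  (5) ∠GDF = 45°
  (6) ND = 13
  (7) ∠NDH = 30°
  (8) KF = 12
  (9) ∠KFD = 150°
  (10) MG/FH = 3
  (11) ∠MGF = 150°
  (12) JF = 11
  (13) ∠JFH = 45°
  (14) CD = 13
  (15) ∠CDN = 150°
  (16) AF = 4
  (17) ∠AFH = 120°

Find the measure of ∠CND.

Step 1: By the law of cosines on triangle NDC: NC² = 13² + 13² − 2·13·13·cos(150°) = 630.72, so NC ≈ 25.11.
Step 2: By the inverse law of cosines on triangle CND: cos(∠CND) = (25.11² + 13² − 13²) / (2·25.11·13) = 630.72/652.97 = 0.9659, so ∠CND = 15°.

Therefore, the measure of angle ∠CND = 15°.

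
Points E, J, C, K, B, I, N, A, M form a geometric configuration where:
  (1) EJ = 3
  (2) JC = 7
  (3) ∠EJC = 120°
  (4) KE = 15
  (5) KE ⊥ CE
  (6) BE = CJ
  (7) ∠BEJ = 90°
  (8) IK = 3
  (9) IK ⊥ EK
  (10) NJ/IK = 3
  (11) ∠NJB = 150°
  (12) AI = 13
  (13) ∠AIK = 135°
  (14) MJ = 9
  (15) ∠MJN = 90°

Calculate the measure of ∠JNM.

From the given relations: NJ = 3·IK = 3·3 = 9.
Step 1: By the law of cosines on triangle NJM: NM² = 9² + 9² − 2·9·9·cos(90°) = 162, so NM = 9·√2.
Step 2: By the inverse law of cosines on triangle JNM: cos(∠JNM) = (9² + (9·√2)² − 9²) / (2·9·9·√2) = 162/229.1 = 0.7071, so ∠JNM = 45°.

Therefore, the measure of angle ∠JNM = 45°.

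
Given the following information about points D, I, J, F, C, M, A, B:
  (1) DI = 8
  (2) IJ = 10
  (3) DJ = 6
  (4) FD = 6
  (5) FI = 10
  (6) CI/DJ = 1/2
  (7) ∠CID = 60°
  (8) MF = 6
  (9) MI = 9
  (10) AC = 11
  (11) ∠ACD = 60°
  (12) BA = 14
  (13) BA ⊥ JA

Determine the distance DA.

From the given relations: CI = 1/2·DJ = 1/2·6 = 3.
Step 1: By the law of cosines on triangle CID: CD² = 3² + 8² − 2·3·8·cos(60°) = 49, so CD = 7.
Step 2: By the law of cosines on triangle DCA: DA² = 7² + 11² − 2·7·11·cos(60°) = 93, so DA = √93.

Therefore, the length of DA = √93.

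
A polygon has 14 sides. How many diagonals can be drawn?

Each of the 14 vertices connects to 11 non-adjacent vertices via diagonals.
Total connections = 14 × 11 = 154, but each diagonal is counted twice.
Number of diagonals = 154 / 2 = 77.

77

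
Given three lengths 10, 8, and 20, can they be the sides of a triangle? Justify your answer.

No.
The triangle inequality is violated: 10 + 8 = 18 ≤ 20.
These lengths cannot form a triangle.

No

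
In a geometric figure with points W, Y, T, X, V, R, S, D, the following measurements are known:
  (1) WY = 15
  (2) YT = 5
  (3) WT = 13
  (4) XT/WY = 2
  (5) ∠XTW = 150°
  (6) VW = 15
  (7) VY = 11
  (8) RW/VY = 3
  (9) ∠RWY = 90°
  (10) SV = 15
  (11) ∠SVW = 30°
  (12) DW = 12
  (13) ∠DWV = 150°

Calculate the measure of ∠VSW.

Step 1: By the law of cosines on triangle SVW: SW² = 15² + 15² − 2·15·15·cos(30°) = 60.29, so SW ≈ 7.76.
Step 2: By the inverse law of cosines on triangle VSW: cos(∠VSW) = (15² + 7.76² − 15²) / (2·15·7.76) = 60.29/232.94 = 0.2588, so ∠VSW = 75°.

Therefore, the measure of angle ∠VSW = 75°.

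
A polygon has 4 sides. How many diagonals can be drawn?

Each of the 4 vertices connects to 1 non-adjacent vertices via diagonals.
Total connections = 4 × 1 = 4, but each diagonal is counted twice.
Number of diagonals = 4 / 2 = 2.

2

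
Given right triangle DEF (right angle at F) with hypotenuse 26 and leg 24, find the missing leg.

Rearranging the Pythagorean theorem to solve for the unknown leg:
leg^2 = hypotenuse^2 - known_leg^2 = 676 - 576 = 100
leg = sqrt(100) = 10.

10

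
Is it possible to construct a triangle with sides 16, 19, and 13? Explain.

For three segments to close into a triangle, no single side can be as long as the other two combined.
The longest side is 19, and 13 + 16 = 29 > 19.
A triangle can be formed.

Yes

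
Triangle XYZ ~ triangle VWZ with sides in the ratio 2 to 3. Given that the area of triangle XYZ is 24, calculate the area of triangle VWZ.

For similar figures, the area ratio equals the square of the side ratio.
Side ratio (XYZ to VWZ) = 2:3, so area ratio = 2^2:3^2 = 4:9.
If the area of XYZ is 24, then the area of VWZ = 24 * (9/4) = 54.

54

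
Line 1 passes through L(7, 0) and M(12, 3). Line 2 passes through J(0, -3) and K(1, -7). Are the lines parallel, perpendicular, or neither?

Slope of line 1: m1 = (3 - 0)/(12 - 7) = 3/5 = 3/5
Slope of line 2: m2 = (-7 - -3)/(1 - 0) = -4/1 = -4
m1 != m2 and m1*m2 = -12/5 != -1. Neither.

Neither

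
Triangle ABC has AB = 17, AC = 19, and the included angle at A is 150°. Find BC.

By the law of cosines: BC^2 = AB^2 + AC^2 - 2*AB*AC*cos(A)
BC^2 = 17^2 + 19^2 - 2*17*19*cos(150°)
BC^2 = 289 + 361 - 646*(-sqrt(3)/2)
BC^2 = 323*sqrt(3) + 650
BC = sqrt(323*sqrt(3) + 650)

sqrt(323*sqrt(3) + 650)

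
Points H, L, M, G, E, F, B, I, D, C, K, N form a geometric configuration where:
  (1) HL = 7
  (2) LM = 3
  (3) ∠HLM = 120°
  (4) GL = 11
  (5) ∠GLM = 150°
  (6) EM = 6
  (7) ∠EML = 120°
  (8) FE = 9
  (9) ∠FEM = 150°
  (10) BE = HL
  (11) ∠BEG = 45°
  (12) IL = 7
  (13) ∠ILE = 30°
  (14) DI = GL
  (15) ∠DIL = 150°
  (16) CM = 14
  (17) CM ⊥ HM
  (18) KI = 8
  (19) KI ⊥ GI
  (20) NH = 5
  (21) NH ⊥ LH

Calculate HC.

Step 1: By the law of cosines on triangle HLM: HM² = 7² + 3² − 2·7·3·cos(120°) = 79, so HM = √79.
Step 2: By the law of cosines on triangle HMC: HC² = √79² + 14² − 2·√79·14·cos(90°) = 275, so HC = 5·√11.

Therefore, the length of HC = 5·√11.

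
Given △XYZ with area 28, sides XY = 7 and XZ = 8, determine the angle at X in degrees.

Area = (1/2) * a * b * sin(C)
sin(C) = 2 * Area / (a * b)
sin(C) = 2 * 28 / (7 * 8)
sin(C) = 1
C = arcsin(1) = 90°

90°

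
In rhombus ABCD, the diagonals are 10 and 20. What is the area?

The diagonals of a rhombus divide it into four right triangles.
Each triangle has legs 10/ 2 = 5 and 20/2 = 10, so each has area (1/2)*5*10 = 25.
Four such triangles give total area = (d1 * d2) / 2 = 100.

100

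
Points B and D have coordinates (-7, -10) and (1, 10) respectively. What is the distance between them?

d = sqrt((8)^2 + (20)^2) = sqrt(464) = 4*sqrt(29)

4*sqrt(29)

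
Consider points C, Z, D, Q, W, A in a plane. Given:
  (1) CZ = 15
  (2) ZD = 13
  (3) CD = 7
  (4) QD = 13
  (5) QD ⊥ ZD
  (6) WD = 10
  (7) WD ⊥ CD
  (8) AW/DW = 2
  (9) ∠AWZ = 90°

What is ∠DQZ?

Step 1: By the law of cosines on triangle QDZ: QZ² = 13² + 13² − 2·13·13·cos(90°) = 338, so QZ = 13·√2.
Step 2: By the inverse law of cosines on triangle DQZ: cos(∠DQZ) = (13² + (13·√2)² − 13²) / (2·13·13·√2) = 338/478 = 0.7071, so ∠DQZ = 45°.

Therefore, the measure of angle ∠DQZ = 45°.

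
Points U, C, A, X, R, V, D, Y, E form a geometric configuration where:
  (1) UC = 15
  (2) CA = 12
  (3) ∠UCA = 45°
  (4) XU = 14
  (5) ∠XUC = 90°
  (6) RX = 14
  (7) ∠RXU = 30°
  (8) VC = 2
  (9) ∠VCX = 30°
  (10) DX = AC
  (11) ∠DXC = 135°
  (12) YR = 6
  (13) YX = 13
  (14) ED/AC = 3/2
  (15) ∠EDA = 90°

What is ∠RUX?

Step 1: By the law of cosines on triangle UXR: UR² = 14² + 14² − 2·14·14·cos(30°) = 52.52, so UR ≈ 7.25.
Step 2: By the inverse law of cosines on triangle RUX: cos(∠RUX) = (7.25² + 14² − 14²) / (2·7.25·14) = 52.52/202.91 = 0.2588, so ∠RUX = 75°.

Therefore, the measure of angle ∠RUX = 75°.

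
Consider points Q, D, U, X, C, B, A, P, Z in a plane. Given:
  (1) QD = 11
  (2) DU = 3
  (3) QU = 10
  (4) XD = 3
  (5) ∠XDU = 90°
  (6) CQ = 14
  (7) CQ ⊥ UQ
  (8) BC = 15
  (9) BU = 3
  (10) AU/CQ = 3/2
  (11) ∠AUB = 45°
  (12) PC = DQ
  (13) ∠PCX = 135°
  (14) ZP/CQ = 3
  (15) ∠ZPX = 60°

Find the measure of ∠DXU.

Step 1: By the law of cosines on triangle XDU: XU² = 3² + 3² − 2·3·3·cos(90°) = 18, so XU = 3·√2.
Step 2: By the inverse law of cosines on triangle DXU: cos(∠DXU) = (3² + (3·√2)² − 3²) / (2·3·3·√2) = 18/25.46 = 0.7071, so ∠DXU = 45°.

Therefore, the measure of angle ∠DXU = 45°.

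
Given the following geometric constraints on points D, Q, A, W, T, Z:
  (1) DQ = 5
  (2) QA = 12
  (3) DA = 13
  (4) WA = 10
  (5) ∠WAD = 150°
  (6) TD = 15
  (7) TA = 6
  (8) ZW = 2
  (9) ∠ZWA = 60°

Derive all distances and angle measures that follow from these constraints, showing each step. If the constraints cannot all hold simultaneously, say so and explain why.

The constraints are consistent.

Step 1: From DA = 13, AW = 10, and ∠DAW = 150°, by the law of cosines:
  DW² = DA² + AW² - 2·DA·AW·cos(150°) = 169 + 100 + 225.2 = 494.2
  DW ≈ 22.23

Step 2: From AW = 10, WZ = 2, and ∠AWZ = 60°, by the law of cosines:
  AZ² = AW² + WZ² - 2·AW·WZ·cos(60°) = 100 + 4 - 20 = 84
  AZ = 2·√21

Step 3: From DA = 13, DQ = 5, AQ = 12, by the inverse law of cosines:
  cos(∠ADQ) = (DA² + DQ² - AQ²) / (2·DA·DQ)
  ∠ADQ = 67.38°

Step 4: From DA = 13, DT = 15, AT = 6, by the inverse law of cosines:
  cos(∠ADT) = (DA² + DT² - AT²) / (2·DA·DT)
  ∠ADT = 23.37°

Step 5: From QA = 12, QD = 5, AD = 13, by the inverse law of cosines:
  cos(∠AQD) = (QA² + QD² - AD²) / (2·QA·QD)
  ∠AQD = 90°

Step 6: From AD = 13, AQ = 12, DQ = 5, by the inverse law of cosines:
  cos(∠DAQ) = (AD² + AQ² - DQ²) / (2·AD·AQ)
  ∠DAQ = 22.62°

Step 7: From AD = 13, AT = 6, DT = 15, by the inverse law of cosines:
  cos(∠DAT) = (AD² + AT² - DT²) / (2·AD·AT)
  ∠DAT = 97.37°

Step 8: From TA = 6, TD = 15, AD = 13, by the inverse law of cosines:
  cos(∠ATD) = (TA² + TD² - AD²) / (2·TA·TD)
  ∠ATD = 59.26°

Step 9: From DA = 13, DW = 22.23, AW = 10, by the inverse law of cosines:
  cos(∠ADW) = (DA² + DW² - AW²) / (2·DA·DW)
  ∠ADW = 13°

Step 10: From AW = 10, AZ = 2·√21, WZ = 2, by the inverse law of cosines:
  cos(∠WAZ) = (AW² + AZ² - WZ²) / (2·AW·AZ)
  ∠WAZ = 10.89°

Step 11: From WA = 10, WD = 22.23, AD = 13, by the inverse law of cosines:
  cos(∠AWD) = (WA² + WD² - AD²) / (2·WA·WD)
  ∠AWD = 17°

Step 12: From ZA = 2·√21, ZW = 2, AW = 10, by the inverse law of cosines:
  cos(∠AZW) = (ZA² + ZW² - AW²) / (2·ZA·ZW)
  ∠AZW = 109.11°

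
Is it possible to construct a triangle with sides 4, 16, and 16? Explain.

Sort the sides: 4, 16, 16.
It suffices to check that the sum of the two smallest exceeds the largest:
4 + 16 = 20 > 16. ✓
Yes, a valid triangle can be formed.

Yes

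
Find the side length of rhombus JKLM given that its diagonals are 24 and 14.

Half-diagonals are 12 and 7. side = sqrt(12^2 + 7^2) = sqrt(193)

sqrt(193)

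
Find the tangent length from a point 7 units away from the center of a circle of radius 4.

Let T be the point of tangency. Then OT ⊥ XT (radius ⊥ tangent).
In right triangle OTX: OX² = OT² + XT²
7² = 4² + XT²
XT² = 33, XT = sqrt(33)

sqrt(33)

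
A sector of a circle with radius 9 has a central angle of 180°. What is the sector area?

Sector area = π(9²)(1/2) = 81*pi/2

81*pi/2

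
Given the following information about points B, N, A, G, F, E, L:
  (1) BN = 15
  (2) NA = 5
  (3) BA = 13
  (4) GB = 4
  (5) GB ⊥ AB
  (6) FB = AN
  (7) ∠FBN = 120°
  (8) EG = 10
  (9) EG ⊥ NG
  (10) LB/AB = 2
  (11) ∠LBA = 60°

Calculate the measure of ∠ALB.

From the given relations: LB = 2·AB = 2·13 = 26.
Step 1: By the law of cosines on triangle LBA: LA² = 26² + 13² − 2·26·13·cos(60°) = 507, so LA = 13·√3.
Step 2: By the inverse law of cosines on triangle ALB: cos(∠ALB) = ((13·√3)² + 26² − 13²) / (2·13·√3·26) = 1014/1170.87 = 0.866, so ∠ALB = 30°.

Therefore, the measure of angle ∠ALB = 30°.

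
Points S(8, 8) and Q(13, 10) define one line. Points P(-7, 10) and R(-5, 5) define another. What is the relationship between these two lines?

Slope of line 1: m1 = (10 - 8)/(13 - 8) = 2/5 = 2/5
Slope of line 2: m2 = (5 - 10)/(-5 - -7) = -5/2 = -5/2
m1 * m2 = (2/5) * (-5/2) = -1 = -1, so the lines are perpendicular.

Perpendicular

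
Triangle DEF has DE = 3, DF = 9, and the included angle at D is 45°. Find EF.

By the law of cosines: EF^2 = DE^2 + DF^2 - 2*DE*DF*cos(D)
EF^2 = 3^2 + 9^2 - 2*3*9*cos(45°)
EF^2 = 9 + 81 - 54*(sqrt(2)/2)
EF^2 = 90 - 27*sqrt(2)
EF = 3*sqrt(10 - 3*sqrt(2))

3*sqrt(10 - 3*sqrt(2))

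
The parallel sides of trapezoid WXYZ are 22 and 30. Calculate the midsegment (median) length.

midsegment = (22 + 30) / 2 = 52 / 2 = 26

26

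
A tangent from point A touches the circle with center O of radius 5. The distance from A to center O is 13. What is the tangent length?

Let T be the point of tangency. Then OT ⊥ AT (radius ⊥ tangent).
In right triangle OTA: OA² = OT² + AT²
13² = 5² + AT²
AT² = 144, AT = 12

12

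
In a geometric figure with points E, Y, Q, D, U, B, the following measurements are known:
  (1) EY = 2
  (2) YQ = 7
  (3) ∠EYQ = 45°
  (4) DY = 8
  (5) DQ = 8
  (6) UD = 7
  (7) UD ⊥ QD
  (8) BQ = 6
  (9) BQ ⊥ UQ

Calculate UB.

Step 1: By the law of cosines on triangle UDQ: UQ² = 7² + 8² − 2·7·8·cos(90°) = 113, so UQ = √113.
Step 2: By the law of cosines on triangle UQB: UB² = √113² + 6² − 2·√113·6·cos(90°) = 149, so UB = √149.

Therefore, the length of UB = √149.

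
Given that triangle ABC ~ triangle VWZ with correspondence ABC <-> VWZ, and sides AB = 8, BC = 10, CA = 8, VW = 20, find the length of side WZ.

k = 20/8 = 5/2. WZ = 5/2 * 10 = 25.

25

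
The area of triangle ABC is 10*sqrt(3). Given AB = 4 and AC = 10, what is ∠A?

sin(C) = 2 * 10*sqrt(3) / (4 * 10) = sqrt(3)/2, so C = arcsin(sqrt(3)/2) = 60°.
Since sin(180° - C) = sin(C), the obtuse angle 120° gives the same area, so C = 60° or C = 120°.

60° or 120°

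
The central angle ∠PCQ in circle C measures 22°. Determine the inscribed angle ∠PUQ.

Inscribed angle = 22° / 2 = 11° (inscribed angle theorem).

11°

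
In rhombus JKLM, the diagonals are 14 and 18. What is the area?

Area of a rhombus = (d1 * d2) / 2
Area = (14 * 18) / 2
Area = 252 / 2
Area = 126

126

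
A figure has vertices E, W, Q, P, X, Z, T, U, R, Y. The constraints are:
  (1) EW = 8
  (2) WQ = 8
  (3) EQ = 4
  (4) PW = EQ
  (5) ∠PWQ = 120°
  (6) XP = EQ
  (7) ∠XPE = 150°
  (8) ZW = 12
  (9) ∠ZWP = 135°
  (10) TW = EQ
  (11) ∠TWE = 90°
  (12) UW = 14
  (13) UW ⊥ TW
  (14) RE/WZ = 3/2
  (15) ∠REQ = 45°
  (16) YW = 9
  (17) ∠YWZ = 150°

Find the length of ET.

From the given relations: TW = EQ = 4.
Step 1: By the law of cosines on triangle EWT: ET² = 8² + 4² − 2·8·4·cos(90°) = 80, so ET = 4·√5.

Therefore, the length of ET = 4·√5.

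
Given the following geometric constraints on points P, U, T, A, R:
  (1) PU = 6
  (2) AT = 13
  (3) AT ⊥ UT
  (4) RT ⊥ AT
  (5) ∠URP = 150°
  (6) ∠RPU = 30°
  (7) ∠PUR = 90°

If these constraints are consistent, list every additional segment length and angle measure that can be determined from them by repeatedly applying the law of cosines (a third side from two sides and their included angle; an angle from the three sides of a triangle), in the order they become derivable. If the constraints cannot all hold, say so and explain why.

These constraints are not satisfiable: (5), (6) and (7) are the three interior angles of triangle URP, which must sum to 180°, but 150° + 30° + 90° = 270°. No planar figure meets all of them, so nothing further can be derived.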